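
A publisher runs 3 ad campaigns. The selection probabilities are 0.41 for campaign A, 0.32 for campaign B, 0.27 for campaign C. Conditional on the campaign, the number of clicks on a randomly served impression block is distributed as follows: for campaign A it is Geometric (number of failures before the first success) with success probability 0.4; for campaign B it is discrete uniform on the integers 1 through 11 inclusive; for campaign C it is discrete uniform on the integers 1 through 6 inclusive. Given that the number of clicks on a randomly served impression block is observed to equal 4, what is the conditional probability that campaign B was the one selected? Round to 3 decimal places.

Likelihoods P(X=4 | ·): A: 0.05184; B: 0.0909091; C: 0.166667.
Posterior ∝ prior × likelihood. Numerator for B: 0.32·0.0909091 = 0.0290909.
Normalizing constant: 0.41·0.05184 + 0.32·0.0909091 + 0.27·0.166667 = 0.0953453.
P(B | observation) = 0.0290909 / 0.0953453 = 0.305111.

0.305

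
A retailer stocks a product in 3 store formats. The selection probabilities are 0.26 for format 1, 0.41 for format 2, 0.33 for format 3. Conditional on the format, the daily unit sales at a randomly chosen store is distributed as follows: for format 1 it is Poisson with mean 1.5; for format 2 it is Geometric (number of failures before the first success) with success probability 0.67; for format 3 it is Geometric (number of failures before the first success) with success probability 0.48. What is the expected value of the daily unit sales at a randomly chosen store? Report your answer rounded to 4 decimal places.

Component means — 1: 1.5; 2: 0.492537; 3: 1.08333.
E[X] = 0.26·1.5 + 0.41·0.492537 + 0.33·1.08333 = 0.94944.

0.9494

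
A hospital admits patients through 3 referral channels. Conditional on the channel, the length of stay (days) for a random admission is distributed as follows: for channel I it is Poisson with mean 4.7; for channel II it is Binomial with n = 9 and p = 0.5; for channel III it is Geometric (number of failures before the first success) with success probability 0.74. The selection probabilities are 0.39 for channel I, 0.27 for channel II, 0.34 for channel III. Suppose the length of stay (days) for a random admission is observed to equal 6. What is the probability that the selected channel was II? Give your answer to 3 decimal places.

Likelihoods P(X=6 | ·): I: 0.136167; II: 0.164062; III: 0.000228598.
Posterior ∝ prior × likelihood. Numerator for II: 0.27·0.164062 = 0.0442969.
Normalizing constant: 0.39·0.136167 + 0.27·0.164062 + 0.34·0.000228598 = 0.0974796.
P(II | observation) = 0.0442969 / 0.0974796 = 0.454422.

0.454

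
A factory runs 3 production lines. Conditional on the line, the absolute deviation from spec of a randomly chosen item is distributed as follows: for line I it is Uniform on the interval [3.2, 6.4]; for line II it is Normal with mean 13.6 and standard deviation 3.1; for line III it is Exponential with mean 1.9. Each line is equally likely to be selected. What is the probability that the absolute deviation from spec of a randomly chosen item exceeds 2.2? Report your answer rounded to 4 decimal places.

Conditional on each line, P(X > 2.2): I: 1; II: 0.999882; III: 0.314147.
By total probability, P(X > 2.2) = 0.333333·1 + 0.333333·0.999882 + 0.333333·0.314147 = 0.771343.

0.7713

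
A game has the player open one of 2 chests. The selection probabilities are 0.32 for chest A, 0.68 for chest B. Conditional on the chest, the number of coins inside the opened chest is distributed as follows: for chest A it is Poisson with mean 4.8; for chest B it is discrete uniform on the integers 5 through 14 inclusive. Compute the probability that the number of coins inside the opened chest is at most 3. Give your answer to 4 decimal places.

Conditional on each chest, P(X ≤ 3): A: 0.29423; B: 0.
By total probability, P(X ≤ 3) = 0.32·0.29423 + 0.68·0 = 0.0941536.

0.0942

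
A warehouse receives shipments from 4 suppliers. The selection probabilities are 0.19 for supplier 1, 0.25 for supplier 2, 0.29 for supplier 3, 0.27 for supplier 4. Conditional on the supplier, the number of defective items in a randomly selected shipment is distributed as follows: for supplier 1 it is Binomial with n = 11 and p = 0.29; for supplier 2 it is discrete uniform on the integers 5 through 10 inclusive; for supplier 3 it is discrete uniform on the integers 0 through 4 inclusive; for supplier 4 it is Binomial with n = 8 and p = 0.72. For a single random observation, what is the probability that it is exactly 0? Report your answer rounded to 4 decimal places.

0.0624

Conditional on each supplier, P(X = 0): 1: 0.0231122; 2: 0; 3: 0.2; 4: 3.77802e-05.
By total probability, P(X = 0) = 0.19·0.0231122 + 0.25·0 + 0.29·0.2 + 0.27·3.77802e-05 = 0.0624015.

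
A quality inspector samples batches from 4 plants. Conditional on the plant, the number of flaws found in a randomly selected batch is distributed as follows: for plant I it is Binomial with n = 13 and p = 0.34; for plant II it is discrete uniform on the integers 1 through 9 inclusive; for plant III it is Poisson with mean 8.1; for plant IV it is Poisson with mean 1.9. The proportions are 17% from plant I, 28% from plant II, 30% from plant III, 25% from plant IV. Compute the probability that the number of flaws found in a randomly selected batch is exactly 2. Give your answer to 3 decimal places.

0.117

Conditional on each plant, P(X = 2): I: 0.0933331; II: 0.111111; III: 0.0099576; IV: 0.269971.
By total probability, P(X = 2) = 0.17·0.0933331 + 0.28·0.111111 + 0.3·0.0099576 + 0.25·0.269971 = 0.117458.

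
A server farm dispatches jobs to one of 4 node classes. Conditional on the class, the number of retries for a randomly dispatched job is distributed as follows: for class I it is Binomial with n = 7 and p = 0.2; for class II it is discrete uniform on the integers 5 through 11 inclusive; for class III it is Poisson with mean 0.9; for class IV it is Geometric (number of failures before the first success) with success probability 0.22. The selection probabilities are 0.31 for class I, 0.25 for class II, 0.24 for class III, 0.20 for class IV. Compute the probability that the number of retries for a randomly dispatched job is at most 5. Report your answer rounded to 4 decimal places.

Conditional on each class, P(X ≤ 5): I: 0.999629; II: 0.142857; III: 0.999657; IV: 0.7748.
By total probability, P(X ≤ 5) = 0.31·0.999629 + 0.25·0.142857 + 0.24·0.999657 + 0.2·0.7748 = 0.740477.

0.7405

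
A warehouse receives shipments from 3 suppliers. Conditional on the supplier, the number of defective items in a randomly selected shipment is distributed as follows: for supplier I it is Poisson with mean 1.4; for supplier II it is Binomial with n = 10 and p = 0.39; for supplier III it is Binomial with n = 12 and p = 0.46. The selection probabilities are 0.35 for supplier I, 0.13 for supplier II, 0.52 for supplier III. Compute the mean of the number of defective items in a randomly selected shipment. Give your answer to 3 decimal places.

3.867

Component means — I: 1.4; II: 3.9; III: 5.52.
E[X] = 0.35·1.4 + 0.13·3.9 + 0.52·5.52 = 3.8674.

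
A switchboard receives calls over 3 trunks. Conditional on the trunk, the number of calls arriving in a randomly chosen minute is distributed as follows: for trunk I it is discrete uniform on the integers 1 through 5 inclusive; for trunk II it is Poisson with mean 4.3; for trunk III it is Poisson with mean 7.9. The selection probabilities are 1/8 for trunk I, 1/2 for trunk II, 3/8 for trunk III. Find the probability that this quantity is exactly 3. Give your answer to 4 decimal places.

0.1263

Conditional on each trunk, P(X = 3): I: 0.2; II: 0.179799; III: 0.0304652.
By total probability, P(X = 3) = 0.125·0.2 + 0.5·0.179799 + 0.375·0.0304652 = 0.126324.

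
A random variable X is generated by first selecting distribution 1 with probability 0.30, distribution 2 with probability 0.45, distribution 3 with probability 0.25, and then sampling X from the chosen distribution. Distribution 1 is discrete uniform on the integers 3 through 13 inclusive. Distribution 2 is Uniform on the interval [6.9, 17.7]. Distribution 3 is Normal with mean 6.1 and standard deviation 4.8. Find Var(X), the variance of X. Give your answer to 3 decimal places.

Per component, 1: μ=8, E[X²]=74; 2: μ=12.3, E[X²]=161.01; 3: μ=6.1, E[X²]=60.25.
E[X] = 0.3·8 + 0.45·12.3 + 0.25·6.1 = 9.46.
E[X²] = 0.3·74 + 0.45·161.01 + 0.25·60.25 = 109.717.
Var(X) = E[X²] − (E[X])² = 109.717 − 89.4916 = 20.2254.

20.225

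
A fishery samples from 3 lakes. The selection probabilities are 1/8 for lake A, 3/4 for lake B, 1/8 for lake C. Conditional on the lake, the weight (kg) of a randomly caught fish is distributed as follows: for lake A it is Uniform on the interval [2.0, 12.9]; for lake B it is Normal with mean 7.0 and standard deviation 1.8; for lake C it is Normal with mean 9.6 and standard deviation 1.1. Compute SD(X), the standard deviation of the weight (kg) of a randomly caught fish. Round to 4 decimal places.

2.1316

Per component, A: μ=7.45, E[X²]=65.4033; B: μ=7, E[X²]=52.24; C: μ=9.6, E[X²]=93.37.
E[X] = 0.125·7.45 + 0.75·7 + 0.125·9.6 = 7.38125.
E[X²] = 0.125·65.4033 + 0.75·52.24 + 0.125·93.37 = 59.0267.
Var(X) = E[X²] − (E[X])² = 59.0267 − 54.4829 = 4.54382.
SD(X) = √4.54382 = 2.13162.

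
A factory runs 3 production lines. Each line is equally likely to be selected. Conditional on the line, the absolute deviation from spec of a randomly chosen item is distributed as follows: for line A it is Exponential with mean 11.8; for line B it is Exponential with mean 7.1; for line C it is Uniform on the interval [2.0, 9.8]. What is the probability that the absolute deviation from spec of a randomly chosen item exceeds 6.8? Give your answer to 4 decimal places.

0.4435

Conditional on each line, P(X > 6.8): A: 0.56199; B: 0.383757; C: 0.384615.
By total probability, P(X > 6.8) = 0.333333·0.56199 + 0.333333·0.383757 + 0.333333·0.384615 = 0.443454.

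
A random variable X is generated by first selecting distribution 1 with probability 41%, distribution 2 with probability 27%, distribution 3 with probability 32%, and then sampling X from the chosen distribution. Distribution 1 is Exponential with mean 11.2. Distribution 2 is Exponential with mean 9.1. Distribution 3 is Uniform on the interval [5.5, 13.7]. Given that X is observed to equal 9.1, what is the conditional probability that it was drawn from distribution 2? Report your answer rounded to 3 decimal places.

0.165

Likelihoods f(9.1 | ·): 1: 0.0396203; 2: 0.0404263; 3: 0.121951.
Posterior ∝ prior × likelihood. Numerator for 2: 0.27·0.0404263 = 0.0109151.
Normalizing constant: 0.41·0.0396203 + 0.27·0.0404263 + 0.32·0.121951 = 0.0661838.
P(2 | observation) = 0.0109151 / 0.0661838 = 0.164921.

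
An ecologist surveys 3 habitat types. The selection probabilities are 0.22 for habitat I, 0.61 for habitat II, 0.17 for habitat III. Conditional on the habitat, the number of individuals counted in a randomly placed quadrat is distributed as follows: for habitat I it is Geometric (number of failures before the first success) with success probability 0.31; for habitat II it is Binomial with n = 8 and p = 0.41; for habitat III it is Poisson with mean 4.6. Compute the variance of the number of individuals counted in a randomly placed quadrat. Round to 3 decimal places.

Per component, I: μ=2.22581, E[X²]=12.1342; II: μ=3.28, E[X²]=12.6936; III: μ=4.6, E[X²]=25.76.
E[X] = 0.22·2.22581 + 0.61·3.28 + 0.17·4.6 = 3.27248.
E[X²] = 0.22·12.1342 + 0.61·12.6936 + 0.17·25.76 = 14.7918.
Var(X) = E[X²] − (E[X])² = 14.7918 − 10.7091 = 4.08272.

4.083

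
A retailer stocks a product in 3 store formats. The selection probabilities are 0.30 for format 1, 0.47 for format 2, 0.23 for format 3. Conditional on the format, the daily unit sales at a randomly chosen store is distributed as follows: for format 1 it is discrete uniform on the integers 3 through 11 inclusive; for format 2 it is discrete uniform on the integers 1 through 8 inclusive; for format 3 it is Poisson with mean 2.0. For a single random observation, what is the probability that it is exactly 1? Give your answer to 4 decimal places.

0.1210

Conditional on each format, P(X = 1): 1: 0; 2: 0.125; 3: 0.270671.
By total probability, P(X = 1) = 0.3·0 + 0.47·0.125 + 0.23·0.270671 = 0.121004.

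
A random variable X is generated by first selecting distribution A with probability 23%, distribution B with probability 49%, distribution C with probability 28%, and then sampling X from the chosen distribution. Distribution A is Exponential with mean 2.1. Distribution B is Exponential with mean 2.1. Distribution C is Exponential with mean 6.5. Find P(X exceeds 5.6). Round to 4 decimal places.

Conditional on each component, P(X > 5.6): A: 0.0694835; B: 0.0694835; C: 0.422512.
By total probability, P(X > 5.6) = 0.23·0.0694835 + 0.49·0.0694835 + 0.28·0.422512 = 0.168331.

0.1683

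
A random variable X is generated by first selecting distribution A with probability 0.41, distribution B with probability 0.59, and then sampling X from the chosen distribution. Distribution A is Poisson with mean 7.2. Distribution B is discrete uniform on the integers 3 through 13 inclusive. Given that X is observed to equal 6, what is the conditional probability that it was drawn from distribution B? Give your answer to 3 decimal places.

0.475

Likelihoods P(X=6 | ·): A: 0.144458; B: 0.0909091.
Posterior ∝ prior × likelihood. Numerator for B: 0.59·0.0909091 = 0.0536364.
Normalizing constant: 0.41·0.144458 + 0.59·0.0909091 = 0.112864.
P(B | observation) = 0.0536364 / 0.112864 = 0.475229.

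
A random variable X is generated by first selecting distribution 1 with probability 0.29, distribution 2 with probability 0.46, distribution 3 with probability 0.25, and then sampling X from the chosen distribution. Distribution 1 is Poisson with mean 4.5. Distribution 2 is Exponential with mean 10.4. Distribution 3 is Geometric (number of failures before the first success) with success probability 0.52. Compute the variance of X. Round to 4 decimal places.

67.4020

Per component, 1: μ=4.5, E[X²]=24.75; 2: μ=10.4, E[X²]=216.32; 3: μ=0.923077, E[X²]=2.62722.
E[X] = 0.29·4.5 + 0.46·10.4 + 0.25·0.923077 = 6.31977.
E[X²] = 0.29·24.75 + 0.46·216.32 + 0.25·2.62722 = 107.342.
Var(X) = E[X²] − (E[X])² = 107.342 − 39.9395 = 67.402.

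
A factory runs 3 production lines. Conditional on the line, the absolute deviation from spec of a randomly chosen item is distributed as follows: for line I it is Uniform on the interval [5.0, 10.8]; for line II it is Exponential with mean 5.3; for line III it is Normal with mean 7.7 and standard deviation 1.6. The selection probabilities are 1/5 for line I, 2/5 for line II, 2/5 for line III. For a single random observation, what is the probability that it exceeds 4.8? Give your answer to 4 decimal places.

Conditional on each line, P(X > 4.8): I: 1; II: 0.404275; III: 0.965046.
By total probability, P(X > 4.8) = 0.2·1 + 0.4·0.404275 + 0.4·0.965046 = 0.747728.

0.7477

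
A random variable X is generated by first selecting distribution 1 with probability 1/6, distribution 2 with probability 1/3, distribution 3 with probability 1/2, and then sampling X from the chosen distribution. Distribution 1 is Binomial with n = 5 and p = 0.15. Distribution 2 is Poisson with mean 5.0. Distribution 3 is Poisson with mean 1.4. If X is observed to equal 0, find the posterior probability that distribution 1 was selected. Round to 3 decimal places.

Likelihoods P(X=0 | ·): 1: 0.443705; 2: 0.00673795; 3: 0.246597.
Posterior ∝ prior × likelihood. Numerator for 1: 0.166667·0.443705 = 0.0739509.
Normalizing constant: 0.166667·0.443705 + 0.333333·0.00673795 + 0.5·0.246597 = 0.199495.
P(1 | observation) = 0.0739509 / 0.199495 = 0.37069.

0.371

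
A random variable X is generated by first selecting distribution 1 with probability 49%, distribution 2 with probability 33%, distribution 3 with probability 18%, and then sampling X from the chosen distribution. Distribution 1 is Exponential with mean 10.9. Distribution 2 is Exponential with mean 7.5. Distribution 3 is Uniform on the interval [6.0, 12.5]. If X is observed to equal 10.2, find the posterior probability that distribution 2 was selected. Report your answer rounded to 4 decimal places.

Likelihoods f(10.2 | ·): 1: 0.035989; 2: 0.0342214; 3: 0.153846.
Posterior ∝ prior × likelihood. Numerator for 2: 0.33·0.0342214 = 0.0112931.
Normalizing constant: 0.49·0.035989 + 0.33·0.0342214 + 0.18·0.153846 = 0.05662.
P(2 | observation) = 0.0112931 / 0.05662 = 0.199454.

0.1995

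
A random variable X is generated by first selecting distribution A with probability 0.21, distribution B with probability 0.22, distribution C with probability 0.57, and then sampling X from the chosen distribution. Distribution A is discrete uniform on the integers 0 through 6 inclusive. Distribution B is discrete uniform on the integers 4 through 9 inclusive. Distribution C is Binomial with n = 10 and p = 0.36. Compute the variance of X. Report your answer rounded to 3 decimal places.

4.459

Per component, A: μ=3, E[X²]=13; B: μ=6.5, E[X²]=45.1667; C: μ=3.6, E[X²]=15.264.
E[X] = 0.21·3 + 0.22·6.5 + 0.57·3.6 = 4.112.
E[X²] = 0.21·13 + 0.22·45.1667 + 0.57·15.264 = 21.3671.
Var(X) = E[X²] − (E[X])² = 21.3671 − 16.9085 = 4.4586.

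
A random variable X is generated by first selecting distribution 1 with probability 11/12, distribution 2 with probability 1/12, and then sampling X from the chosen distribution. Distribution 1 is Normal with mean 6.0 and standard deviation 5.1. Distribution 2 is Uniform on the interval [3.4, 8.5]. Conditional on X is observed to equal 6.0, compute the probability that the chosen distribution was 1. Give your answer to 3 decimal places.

Likelihoods f(6.0 | ·): 1: 0.078224; 2: 0.196078.
Posterior ∝ prior × likelihood. Numerator for 1: 0.916667·0.078224 = 0.0717053.
Normalizing constant: 0.916667·0.078224 + 0.0833333·0.196078 = 0.0880452.
P(1 | observation) = 0.0717053 / 0.0880452 = 0.814415.

0.814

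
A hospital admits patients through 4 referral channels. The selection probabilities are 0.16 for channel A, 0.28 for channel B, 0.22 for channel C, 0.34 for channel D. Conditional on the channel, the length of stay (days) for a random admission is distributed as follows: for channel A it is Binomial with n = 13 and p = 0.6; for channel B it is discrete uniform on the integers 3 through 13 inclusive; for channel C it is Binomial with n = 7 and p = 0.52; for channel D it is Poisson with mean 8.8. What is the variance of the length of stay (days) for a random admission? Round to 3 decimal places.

Per component, A: μ=7.8, E[X²]=63.96; B: μ=8, E[X²]=74; C: μ=3.64, E[X²]=14.9968; D: μ=8.8, E[X²]=86.24.
E[X] = 0.16·7.8 + 0.28·8 + 0.22·3.64 + 0.34·8.8 = 7.2808.
E[X²] = 0.16·63.96 + 0.28·74 + 0.22·14.9968 + 0.34·86.24 = 63.5745.
Var(X) = E[X²] − (E[X])² = 63.5745 − 53.01 = 10.5644.

10.564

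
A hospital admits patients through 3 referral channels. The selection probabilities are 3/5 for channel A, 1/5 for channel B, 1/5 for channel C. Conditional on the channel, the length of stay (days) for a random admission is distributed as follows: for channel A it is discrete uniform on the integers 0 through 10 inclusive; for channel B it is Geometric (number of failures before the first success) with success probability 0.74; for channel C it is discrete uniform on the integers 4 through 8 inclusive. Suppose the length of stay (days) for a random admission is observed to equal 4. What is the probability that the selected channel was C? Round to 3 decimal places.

0.420

Likelihoods P(X=4 | ·): A: 0.0909091; B: 0.00338162; C: 0.2.
Posterior ∝ prior × likelihood. Numerator for C: 0.2·0.2 = 0.04.
Normalizing constant: 0.6·0.0909091 + 0.2·0.00338162 + 0.2·0.2 = 0.0952218.
P(C | observation) = 0.04 / 0.0952218 = 0.420072.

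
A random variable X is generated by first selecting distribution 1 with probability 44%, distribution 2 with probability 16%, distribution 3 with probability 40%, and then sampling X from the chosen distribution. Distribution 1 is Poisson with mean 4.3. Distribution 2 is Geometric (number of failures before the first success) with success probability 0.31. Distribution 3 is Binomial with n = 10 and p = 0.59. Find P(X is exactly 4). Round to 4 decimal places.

0.1446

Conditional on each component, P(X = 4): 1: 0.193284; 2: 0.0702681; 3: 0.120873.
By total probability, P(X = 4) = 0.44·0.193284 + 0.16·0.0702681 + 0.4·0.120873 = 0.144637.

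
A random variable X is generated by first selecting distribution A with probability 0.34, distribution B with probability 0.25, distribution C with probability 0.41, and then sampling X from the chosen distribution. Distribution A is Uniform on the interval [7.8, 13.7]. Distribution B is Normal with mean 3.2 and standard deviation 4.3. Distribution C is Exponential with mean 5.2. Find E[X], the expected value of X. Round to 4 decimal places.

Component means — A: 10.75; B: 3.2; C: 5.2.
E[X] = 0.34·10.75 + 0.25·3.2 + 0.41·5.2 = 6.587.

6.5870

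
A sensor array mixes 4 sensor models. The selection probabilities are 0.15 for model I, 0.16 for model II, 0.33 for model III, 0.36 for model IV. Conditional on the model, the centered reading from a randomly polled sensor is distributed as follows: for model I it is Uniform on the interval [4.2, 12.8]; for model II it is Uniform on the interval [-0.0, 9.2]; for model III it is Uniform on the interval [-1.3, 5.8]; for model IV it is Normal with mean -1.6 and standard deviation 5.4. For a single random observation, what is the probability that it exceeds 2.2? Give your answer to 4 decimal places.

Conditional on each model, P(X > 2.2): I: 1; II: 0.76087; III: 0.507042; IV: 0.240809.
By total probability, P(X > 2.2) = 0.15·1 + 0.16·0.76087 + 0.33·0.507042 + 0.36·0.240809 = 0.525754.

0.5258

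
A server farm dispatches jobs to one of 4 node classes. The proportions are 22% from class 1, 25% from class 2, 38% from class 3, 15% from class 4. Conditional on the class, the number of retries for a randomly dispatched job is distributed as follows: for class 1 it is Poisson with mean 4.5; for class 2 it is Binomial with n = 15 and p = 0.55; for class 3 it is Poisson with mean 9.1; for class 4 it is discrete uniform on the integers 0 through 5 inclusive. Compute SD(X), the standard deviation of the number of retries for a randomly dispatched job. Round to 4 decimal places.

3.5042

Per component, 1: μ=4.5, E[X²]=24.75; 2: μ=8.25, E[X²]=71.775; 3: μ=9.1, E[X²]=91.91; 4: μ=2.5, E[X²]=9.16667.
E[X] = 0.22·4.5 + 0.25·8.25 + 0.38·9.1 + 0.15·2.5 = 6.8855.
E[X²] = 0.22·24.75 + 0.25·71.775 + 0.38·91.91 + 0.15·9.16667 = 59.6895.
Var(X) = E[X²] − (E[X])² = 59.6895 − 47.4101 = 12.2794.
SD(X) = √12.2794 = 3.5042.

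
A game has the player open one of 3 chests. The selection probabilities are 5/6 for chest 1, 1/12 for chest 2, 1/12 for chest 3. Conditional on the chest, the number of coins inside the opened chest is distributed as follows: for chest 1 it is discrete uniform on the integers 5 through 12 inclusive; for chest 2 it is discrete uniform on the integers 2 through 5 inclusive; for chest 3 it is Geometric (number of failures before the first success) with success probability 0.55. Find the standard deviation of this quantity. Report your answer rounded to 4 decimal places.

Per component, 1: μ=8.5, E[X²]=77.5; 2: μ=3.5, E[X²]=13.5; 3: μ=0.818182, E[X²]=2.15702.
E[X] = 0.833333·8.5 + 0.0833333·3.5 + 0.0833333·0.818182 = 7.44318.
E[X²] = 0.833333·77.5 + 0.0833333·13.5 + 0.0833333·2.15702 = 65.8881.
Var(X) = E[X²] − (E[X])² = 65.8881 − 55.401 = 10.4871.
SD(X) = √10.4871 = 3.23838.

3.2384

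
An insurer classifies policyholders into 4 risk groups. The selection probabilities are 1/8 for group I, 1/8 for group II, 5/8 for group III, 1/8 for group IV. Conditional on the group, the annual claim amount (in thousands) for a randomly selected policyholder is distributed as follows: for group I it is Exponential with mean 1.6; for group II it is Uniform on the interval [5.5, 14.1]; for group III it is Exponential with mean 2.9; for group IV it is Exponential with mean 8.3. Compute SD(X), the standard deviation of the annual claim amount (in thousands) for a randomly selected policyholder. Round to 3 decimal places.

4.783

Per component, I: μ=1.6, E[X²]=5.12; II: μ=9.8, E[X²]=102.203; III: μ=2.9, E[X²]=16.82; IV: μ=8.3, E[X²]=137.78.
E[X] = 0.125·1.6 + 0.125·9.8 + 0.625·2.9 + 0.125·8.3 = 4.275.
E[X²] = 0.125·5.12 + 0.125·102.203 + 0.625·16.82 + 0.125·137.78 = 41.1504.
Var(X) = E[X²] − (E[X])² = 41.1504 − 18.2756 = 22.8748.
SD(X) = √22.8748 = 4.78276.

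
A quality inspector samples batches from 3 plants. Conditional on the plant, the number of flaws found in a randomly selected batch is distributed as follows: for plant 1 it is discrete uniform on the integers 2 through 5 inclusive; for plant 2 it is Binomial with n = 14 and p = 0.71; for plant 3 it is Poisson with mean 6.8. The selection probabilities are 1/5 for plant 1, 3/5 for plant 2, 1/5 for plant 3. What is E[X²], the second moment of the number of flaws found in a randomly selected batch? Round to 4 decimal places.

For each component E[X²] = Var + (mean)², giving 1: 13.5; 2: 101.686; 3: 53.04.
Overall E[X²] = 0.2·13.5 + 0.6·101.686 + 0.2·53.04 = 74.3197.

74.3197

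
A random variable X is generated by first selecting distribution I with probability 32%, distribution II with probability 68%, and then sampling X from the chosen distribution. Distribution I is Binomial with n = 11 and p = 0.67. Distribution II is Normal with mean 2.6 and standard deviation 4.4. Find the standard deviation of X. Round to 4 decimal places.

4.3467

Per component, I: μ=7.37, E[X²]=56.749; II: μ=2.6, E[X²]=26.12.
E[X] = 0.32·7.37 + 0.68·2.6 = 4.1264.
E[X²] = 0.32·56.749 + 0.68·26.12 = 35.9213.
Var(X) = E[X²] − (E[X])² = 35.9213 − 17.0272 = 18.8941.
SD(X) = √18.8941 = 4.34673.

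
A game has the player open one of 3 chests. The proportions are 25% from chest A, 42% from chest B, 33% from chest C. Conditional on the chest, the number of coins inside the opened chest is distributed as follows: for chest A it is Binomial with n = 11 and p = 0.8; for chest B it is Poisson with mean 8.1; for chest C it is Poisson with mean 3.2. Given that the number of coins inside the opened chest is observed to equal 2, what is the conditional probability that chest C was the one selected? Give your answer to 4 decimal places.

Likelihoods P(X=2 | ·): A: 1.80224e-05; B: 0.0099576; C: 0.208702.
Posterior ∝ prior × likelihood. Numerator for C: 0.33·0.208702 = 0.0688718.
Normalizing constant: 0.25·1.80224e-05 + 0.42·0.0099576 + 0.33·0.208702 = 0.0730585.
P(C | observation) = 0.0688718 / 0.0730585 = 0.942694.

0.9427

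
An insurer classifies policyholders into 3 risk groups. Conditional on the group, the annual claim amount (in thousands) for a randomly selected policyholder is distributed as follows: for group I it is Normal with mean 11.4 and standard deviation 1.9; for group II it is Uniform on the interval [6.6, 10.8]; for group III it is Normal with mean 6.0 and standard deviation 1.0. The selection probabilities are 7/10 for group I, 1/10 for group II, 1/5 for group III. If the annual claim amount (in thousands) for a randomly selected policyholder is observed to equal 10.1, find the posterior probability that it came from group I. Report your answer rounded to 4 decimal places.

0.8300

Likelihoods f(10.1 | ·): I: 0.16615; II: 0.238095; III: 8.92617e-05.
Posterior ∝ prior × likelihood. Numerator for I: 0.7·0.16615 = 0.116305.
Normalizing constant: 0.7·0.16615 + 0.1·0.238095 + 0.2·8.92617e-05 = 0.140132.
P(I | observation) = 0.116305 / 0.140132 = 0.829965.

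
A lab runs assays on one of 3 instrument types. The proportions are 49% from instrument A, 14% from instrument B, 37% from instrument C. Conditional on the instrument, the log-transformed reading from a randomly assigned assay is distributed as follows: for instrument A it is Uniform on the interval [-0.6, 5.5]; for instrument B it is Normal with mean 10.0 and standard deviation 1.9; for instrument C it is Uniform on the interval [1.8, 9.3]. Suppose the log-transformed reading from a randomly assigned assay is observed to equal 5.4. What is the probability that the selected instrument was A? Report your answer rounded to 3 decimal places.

Likelihoods f(5.4 | ·): A: 0.163934; B: 0.0112034; C: 0.133333.
Posterior ∝ prior × likelihood. Numerator for A: 0.49·0.163934 = 0.0803279.
Normalizing constant: 0.49·0.163934 + 0.14·0.0112034 + 0.37·0.133333 = 0.13123.
P(A | observation) = 0.0803279 / 0.13123 = 0.612117.

0.612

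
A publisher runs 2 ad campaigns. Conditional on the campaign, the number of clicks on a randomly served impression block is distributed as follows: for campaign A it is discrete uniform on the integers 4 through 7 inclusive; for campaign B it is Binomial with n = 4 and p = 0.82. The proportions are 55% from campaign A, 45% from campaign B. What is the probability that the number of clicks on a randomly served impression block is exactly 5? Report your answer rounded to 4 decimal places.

Conditional on each campaign, P(X = 5): A: 0.25; B: 0.
By total probability, P(X = 5) = 0.55·0.25 + 0.45·0 = 0.1375.

0.1375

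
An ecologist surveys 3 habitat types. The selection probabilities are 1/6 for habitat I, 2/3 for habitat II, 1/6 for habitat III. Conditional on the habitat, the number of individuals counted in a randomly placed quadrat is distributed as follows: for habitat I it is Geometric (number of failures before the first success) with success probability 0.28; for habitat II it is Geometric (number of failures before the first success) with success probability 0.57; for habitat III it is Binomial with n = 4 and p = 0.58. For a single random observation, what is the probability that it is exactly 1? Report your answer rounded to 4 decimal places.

Conditional on each habitat, P(X = 1): I: 0.2016; II: 0.2451; III: 0.171884.
By total probability, P(X = 1) = 0.166667·0.2016 + 0.666667·0.2451 + 0.166667·0.171884 = 0.225647.

0.2256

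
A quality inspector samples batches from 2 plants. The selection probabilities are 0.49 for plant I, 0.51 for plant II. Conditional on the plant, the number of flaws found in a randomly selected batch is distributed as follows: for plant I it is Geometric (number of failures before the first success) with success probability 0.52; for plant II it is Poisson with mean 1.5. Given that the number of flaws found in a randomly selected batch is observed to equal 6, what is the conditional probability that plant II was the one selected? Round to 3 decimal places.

Likelihoods P(X=6 | ·): I: 0.00635991; II: 0.00352999.
Posterior ∝ prior × likelihood. Numerator for II: 0.51·0.00352999 = 0.00180029.
Normalizing constant: 0.49·0.00635991 + 0.51·0.00352999 = 0.00491665.
P(II | observation) = 0.00180029 / 0.00491665 = 0.366163.

0.366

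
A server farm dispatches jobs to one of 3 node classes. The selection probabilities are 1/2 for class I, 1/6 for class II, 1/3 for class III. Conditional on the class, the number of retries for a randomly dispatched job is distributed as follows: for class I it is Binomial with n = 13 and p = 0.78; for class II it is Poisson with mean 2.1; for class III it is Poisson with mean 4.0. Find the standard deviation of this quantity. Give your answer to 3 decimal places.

3.830

Per component, I: μ=10.14, E[X²]=105.05; II: μ=2.1, E[X²]=6.51; III: μ=4, E[X²]=20.
E[X] = 0.5·10.14 + 0.166667·2.1 + 0.333333·4 = 6.75333.
E[X²] = 0.5·105.05 + 0.166667·6.51 + 0.333333·20 = 60.2769.
Var(X) = E[X²] − (E[X])² = 60.2769 − 45.6075 = 14.6694.
SD(X) = √14.6694 = 3.83006.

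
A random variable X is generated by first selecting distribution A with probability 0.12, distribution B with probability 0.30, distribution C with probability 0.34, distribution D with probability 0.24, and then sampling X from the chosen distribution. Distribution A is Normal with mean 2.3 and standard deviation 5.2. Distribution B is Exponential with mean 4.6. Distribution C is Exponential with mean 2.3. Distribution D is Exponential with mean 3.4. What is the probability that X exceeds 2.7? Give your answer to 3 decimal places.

Conditional on each component, P(X > 2.7): A: 0.469342; B: 0.556017; C: 0.309155; D: 0.45198.
By total probability, P(X > 2.7) = 0.12·0.469342 + 0.3·0.556017 + 0.34·0.309155 + 0.24·0.45198 = 0.436714.

0.437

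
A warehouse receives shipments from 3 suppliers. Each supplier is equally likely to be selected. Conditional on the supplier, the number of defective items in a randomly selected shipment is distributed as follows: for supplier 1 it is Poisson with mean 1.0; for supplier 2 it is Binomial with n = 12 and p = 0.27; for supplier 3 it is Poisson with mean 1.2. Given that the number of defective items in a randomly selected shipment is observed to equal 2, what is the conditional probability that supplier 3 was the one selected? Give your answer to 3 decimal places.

0.357

Likelihoods P(X=2 | ·): 1: 0.18394; 2: 0.206776; 3: 0.21686.
Posterior ∝ prior × likelihood. Numerator for 3: 0.333333·0.21686 = 0.0722866.
Normalizing constant: 0.333333·0.18394 + 0.333333·0.206776 + 0.333333·0.21686 = 0.202525.
P(3 | observation) = 0.0722866 / 0.202525 = 0.356927.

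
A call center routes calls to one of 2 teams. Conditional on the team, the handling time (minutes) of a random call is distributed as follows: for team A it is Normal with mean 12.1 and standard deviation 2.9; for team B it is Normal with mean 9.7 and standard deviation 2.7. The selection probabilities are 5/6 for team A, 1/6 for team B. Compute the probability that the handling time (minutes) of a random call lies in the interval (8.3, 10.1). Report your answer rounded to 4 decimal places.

0.1679

Conditional on each team, P(8.3 < X < 10.1): A: 0.150166; B: 0.256839.
By total probability, P(8.3 < X < 10.1) = 0.833333·0.150166 + 0.166667·0.256839 = 0.167945.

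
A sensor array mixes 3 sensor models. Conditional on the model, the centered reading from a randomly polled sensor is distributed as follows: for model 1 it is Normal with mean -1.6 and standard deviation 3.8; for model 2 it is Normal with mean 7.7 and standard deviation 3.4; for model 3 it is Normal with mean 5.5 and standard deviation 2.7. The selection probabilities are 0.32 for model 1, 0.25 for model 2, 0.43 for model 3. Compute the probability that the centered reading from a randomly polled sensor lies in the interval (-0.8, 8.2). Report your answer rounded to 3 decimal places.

Conditional on each model, P(-0.8 < X < 8.2): 1: 0.411673; 2: 0.552248; 3: 0.831529.
By total probability, P(-0.8 < X < 8.2) = 0.32·0.411673 + 0.25·0.552248 + 0.43·0.831529 = 0.627355.

0.627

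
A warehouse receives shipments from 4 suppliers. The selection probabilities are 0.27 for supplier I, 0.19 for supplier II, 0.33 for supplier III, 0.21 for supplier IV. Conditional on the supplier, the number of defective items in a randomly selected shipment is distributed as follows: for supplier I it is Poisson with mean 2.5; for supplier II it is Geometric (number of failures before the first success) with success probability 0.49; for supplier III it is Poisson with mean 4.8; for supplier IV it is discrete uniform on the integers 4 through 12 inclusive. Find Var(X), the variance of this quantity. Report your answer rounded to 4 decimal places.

9.8864

Per component, I: μ=2.5, E[X²]=8.75; II: μ=1.04082, E[X²]=3.20741; III: μ=4.8, E[X²]=27.84; IV: μ=8, E[X²]=70.6667.
E[X] = 0.27·2.5 + 0.19·1.04082 + 0.33·4.8 + 0.21·8 = 4.13676.
E[X²] = 0.27·8.75 + 0.19·3.20741 + 0.33·27.84 + 0.21·70.6667 = 26.9991.
Var(X) = E[X²] − (E[X])² = 26.9991 − 17.1127 = 9.88637.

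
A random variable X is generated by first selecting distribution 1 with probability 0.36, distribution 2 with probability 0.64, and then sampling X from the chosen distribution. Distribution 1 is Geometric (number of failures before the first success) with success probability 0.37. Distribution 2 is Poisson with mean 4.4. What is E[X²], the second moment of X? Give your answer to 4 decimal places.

For each component E[X²] = Var + (mean)², giving 1: 7.5011; 2: 23.76.
Overall E[X²] = 0.36·7.5011 + 0.64·23.76 = 17.9068.

17.9068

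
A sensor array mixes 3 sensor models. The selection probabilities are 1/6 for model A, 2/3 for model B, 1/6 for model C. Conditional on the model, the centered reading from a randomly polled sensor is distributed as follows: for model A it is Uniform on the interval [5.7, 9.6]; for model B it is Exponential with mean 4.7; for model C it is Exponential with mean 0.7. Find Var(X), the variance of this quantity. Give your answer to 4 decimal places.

Per component, A: μ=7.65, E[X²]=59.79; B: μ=4.7, E[X²]=44.18; C: μ=0.7, E[X²]=0.98.
E[X] = 0.166667·7.65 + 0.666667·4.7 + 0.166667·0.7 = 4.525.
E[X²] = 0.166667·59.79 + 0.666667·44.18 + 0.166667·0.98 = 39.5817.
Var(X) = E[X²] − (E[X])² = 39.5817 − 20.4756 = 19.106.

19.1060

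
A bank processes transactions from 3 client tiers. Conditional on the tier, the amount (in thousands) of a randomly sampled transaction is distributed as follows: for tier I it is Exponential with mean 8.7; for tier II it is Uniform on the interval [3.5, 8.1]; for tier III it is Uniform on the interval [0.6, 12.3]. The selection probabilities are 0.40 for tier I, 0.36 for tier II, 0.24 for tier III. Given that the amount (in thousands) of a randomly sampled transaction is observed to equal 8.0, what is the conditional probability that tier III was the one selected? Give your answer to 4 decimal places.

Likelihoods f(8.0 | ·): I: 0.0458279; II: 0.217391; III: 0.0854701.
Posterior ∝ prior × likelihood. Numerator for III: 0.24·0.0854701 = 0.0205128.
Normalizing constant: 0.4·0.0458279 + 0.36·0.217391 + 0.24·0.0854701 = 0.117105.
P(III | observation) = 0.0205128 / 0.117105 = 0.175166.

0.1752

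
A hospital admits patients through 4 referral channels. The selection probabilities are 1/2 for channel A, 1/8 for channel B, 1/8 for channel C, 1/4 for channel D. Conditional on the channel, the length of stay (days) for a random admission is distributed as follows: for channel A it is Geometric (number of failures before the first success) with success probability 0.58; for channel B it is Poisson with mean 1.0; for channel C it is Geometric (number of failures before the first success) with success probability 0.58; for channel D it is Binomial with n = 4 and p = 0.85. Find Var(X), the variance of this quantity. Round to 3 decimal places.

Per component, A: μ=0.724138, E[X²]=1.77289; B: μ=1, E[X²]=2; C: μ=0.724138, E[X²]=1.77289; D: μ=3.4, E[X²]=12.07.
E[X] = 0.5·0.724138 + 0.125·1 + 0.125·0.724138 + 0.25·3.4 = 1.42759.
E[X²] = 0.5·1.77289 + 0.125·2 + 0.125·1.77289 + 0.25·12.07 = 4.37556.
Var(X) = E[X²] − (E[X])² = 4.37556 − 2.038 = 2.33755.

2.338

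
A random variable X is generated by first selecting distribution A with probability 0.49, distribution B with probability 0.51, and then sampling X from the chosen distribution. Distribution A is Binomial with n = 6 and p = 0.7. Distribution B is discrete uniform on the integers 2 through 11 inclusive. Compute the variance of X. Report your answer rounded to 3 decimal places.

6.147

Per component, A: μ=4.2, E[X²]=18.9; B: μ=6.5, E[X²]=50.5.
E[X] = 0.49·4.2 + 0.51·6.5 = 5.373.
E[X²] = 0.49·18.9 + 0.51·50.5 = 35.016.
Var(X) = E[X²] − (E[X])² = 35.016 − 28.8691 = 6.14687.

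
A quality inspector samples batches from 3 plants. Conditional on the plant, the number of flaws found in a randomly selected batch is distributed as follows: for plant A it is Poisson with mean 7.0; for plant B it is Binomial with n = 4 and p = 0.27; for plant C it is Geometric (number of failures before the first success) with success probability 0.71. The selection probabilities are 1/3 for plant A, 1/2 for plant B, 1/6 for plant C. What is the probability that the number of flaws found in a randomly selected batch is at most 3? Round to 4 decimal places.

Conditional on each plant, P(X ≤ 3): A: 0.0817654; B: 0.994686; C: 0.992927.
By total probability, P(X ≤ 3) = 0.333333·0.0817654 + 0.5·0.994686 + 0.166667·0.992927 = 0.690086.

0.6901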